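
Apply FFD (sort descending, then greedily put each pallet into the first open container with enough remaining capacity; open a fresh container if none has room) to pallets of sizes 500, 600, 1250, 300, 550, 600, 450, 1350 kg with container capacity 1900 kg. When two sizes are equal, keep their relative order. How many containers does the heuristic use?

3

Sorted descending: 1350, 1250, 600, 600, 550, 500, 450, 300.
  1350 → container 1 (new)  [load 1350/1900]
  1250 → container 2 (new)  [load 1250/1900]
  600 → container 2  [load 1850/1900]
  600 → container 3 (new)  [load 600/1900]
  550 → container 1  [load 1900/1900]
  500 → container 3  [load 1100/1900]
  450 → container 3  [load 1550/1900]
  300 → container 3  [load 1850/1900]
3 containers opened.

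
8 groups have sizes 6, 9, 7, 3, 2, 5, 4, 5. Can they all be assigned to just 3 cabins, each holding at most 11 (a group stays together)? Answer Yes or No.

Total = 41; ⌈41/11⌉ = 4.
At least 4 cabins are required, but only 3 are allowed.

No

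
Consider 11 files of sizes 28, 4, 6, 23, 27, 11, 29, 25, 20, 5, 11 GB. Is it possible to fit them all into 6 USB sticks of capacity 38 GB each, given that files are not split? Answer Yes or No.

Yes

A valid assignment using 6 USB sticks:
  USB stick 1: 29 + 6 = 35
  USB stick 2: 28 + 5 + 4 = 37
  USB stick 3: 27 + 11 = 38
  USB stick 4: 25 + 11 = 36
  USB stick 5: 23 = 23
  USB stick 6: 20 = 20
Every load is within 38 GB, so 6 USB sticks suffice.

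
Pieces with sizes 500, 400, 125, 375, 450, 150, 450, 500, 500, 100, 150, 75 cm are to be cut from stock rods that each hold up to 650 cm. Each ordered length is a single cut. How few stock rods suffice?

Total = 500 + 500 + 500 + 450 + 450 + 400 + 375 + 150 + 150 + 125 + 100 + 75 = 3775 cm.
Lower bound: ⌈3775/650⌉ = 6 stock rods.
Also, 7 pieces each exceed 325 cm, and no two of those can share a stock rod, so at least 7 stock rods are needed.
A packing using 7 stock rods:
  stock rod 1: 500 + 150 = 650
  stock rod 2: 500 + 150 = 650
  stock rod 3: 500 + 125 = 625
  stock rod 4: 450 + 100 + 75 = 625
  stock rod 5: 450 = 450
  stock rod 6: 400 = 400
  stock rod 7: 375 = 375
This matches the lower bound, so 7 is optimal.

7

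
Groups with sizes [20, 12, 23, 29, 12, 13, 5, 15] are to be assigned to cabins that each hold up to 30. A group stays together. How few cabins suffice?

5

Total = 29 + 23 + 20 + 15 + 13 + 12 + 12 + 5 = 129.
Lower bound: ⌈129/30⌉ = 5 cabins.
A packing using 5 cabins:
  cabin 1: 29 = 29
  cabin 2: 23 + 5 = 28
  cabin 3: 20 = 20
  cabin 4: 15 + 13 = 28
  cabin 5: 12 + 12 = 24
This matches the lower bound, so 5 is optimal.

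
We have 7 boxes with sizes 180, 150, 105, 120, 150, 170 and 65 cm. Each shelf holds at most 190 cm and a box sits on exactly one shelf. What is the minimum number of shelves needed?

6

Total = 180 + 170 + 150 + 150 + 120 + 105 + 65 = 940 cm.
Lower bound: ⌈940/190⌉ = 5 shelves.
Also, 6 boxes each exceed 95 cm, and no two of those can share a shelf, so at least 6 shelves are needed.
A packing using 6 shelves:
  shelf 1: 180 = 180
  shelf 2: 170 = 170
  shelf 3: 150 = 150
  shelf 4: 150 = 150
  shelf 5: 120 + 65 = 185
  shelf 6: 105 = 105
This matches the lower bound, so 6 is optimal.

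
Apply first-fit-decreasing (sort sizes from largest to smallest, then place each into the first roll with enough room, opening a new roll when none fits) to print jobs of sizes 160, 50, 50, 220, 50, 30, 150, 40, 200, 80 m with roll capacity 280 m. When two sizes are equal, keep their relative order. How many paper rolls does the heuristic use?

4

Sorted descending: 220, 200, 160, 150, 80, 50, 50, 50, 40, 30.
  220 → roll 1 (new)  [load 220/280]
  200 → roll 2 (new)  [load 200/280]
  160 → roll 3 (new)  [load 160/280]
  150 → roll 4 (new)  [load 150/280]
  80 → roll 2  [load 280/280]
  50 → roll 1  [load 270/280]
  50 → roll 3  [load 210/280]
  50 → roll 3  [load 260/280]
  40 → roll 4  [load 190/280]
  30 → roll 4  [load 220/280]
4 paper rolls opened.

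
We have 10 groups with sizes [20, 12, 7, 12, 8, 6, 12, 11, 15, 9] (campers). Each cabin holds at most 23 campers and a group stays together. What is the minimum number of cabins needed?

6

Total = 20 + 15 + 12 + 12 + 12 + 11 + 9 + 8 + 7 + 6 = 112 campers.
Lower bound: ⌈112/23⌉ = 5 cabins.
A packing using 6 cabins:
  cabin 1: 20 = 20
  cabin 2: 15 + 8 = 23
  cabin 3: 12 + 11 = 23
  cabin 4: 12 + 9 = 21
  cabin 5: 12 + 7 = 19
  cabin 6: 6 = 6
No arrangement into 5 cabins stays within capacity, so 6 is optimal.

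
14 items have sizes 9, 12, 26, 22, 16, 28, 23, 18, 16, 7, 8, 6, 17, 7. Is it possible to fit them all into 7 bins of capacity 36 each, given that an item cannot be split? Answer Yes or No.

A valid assignment using 7 bins:
  bin 1: 28 + 8 = 36
  bin 2: 26 + 9 = 35
  bin 3: 23 + 12 = 35
  bin 4: 22 + 7 + 7 = 36
  bin 5: 18 + 17 = 35
  bin 6: 16 + 16 = 32
  bin 7: 6 = 6
Every load is within 36, so 7 bins suffice.

Yes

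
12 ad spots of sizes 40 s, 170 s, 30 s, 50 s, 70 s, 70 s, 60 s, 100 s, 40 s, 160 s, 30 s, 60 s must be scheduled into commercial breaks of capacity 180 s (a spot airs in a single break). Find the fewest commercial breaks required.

Total = 170 + 160 + 100 + 70 + 70 + 60 + 60 + 50 + 40 + 40 + 30 + 30 = 880 s.
Lower bound: ⌈880/180⌉ = 5 commercial breaks.
A packing using 6 commercial breaks:
  break 1: 170 = 170
  break 2: 160 = 160
  break 3: 100 + 70 = 170
  break 4: 70 + 60 + 50 = 180
  break 5: 60 + 40 + 40 + 30 = 170
  break 6: 30 = 30
No arrangement into 5 commercial breaks stays within capacity, so 6 is optimal.

6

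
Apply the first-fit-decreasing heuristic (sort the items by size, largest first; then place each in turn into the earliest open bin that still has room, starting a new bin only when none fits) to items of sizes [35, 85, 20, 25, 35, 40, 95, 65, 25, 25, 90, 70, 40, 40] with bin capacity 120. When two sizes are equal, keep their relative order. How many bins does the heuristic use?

6

Sorted descending: 95, 90, 85, 70, 65, 40, 40, 40, 35, 35, 25, 25, 25, 20.
  95 → bin 1 (new)  [load 95/120]
  90 → bin 2 (new)  [load 90/120]
  85 → bin 3 (new)  [load 85/120]
  70 → bin 4 (new)  [load 70/120]
  65 → bin 5 (new)  [load 65/120]
  40 → bin 4  [load 110/120]
  40 → bin 5  [load 105/120]
  40 → bin 6 (new)  [load 40/120]
  35 → bin 3  [load 120/120]
  35 → bin 6  [load 75/120]
  25 → bin 1  [load 120/120]
  25 → bin 2  [load 115/120]
  25 → bin 6  [load 100/120]
  20 → bin 6  [load 120/120]
6 bins opened.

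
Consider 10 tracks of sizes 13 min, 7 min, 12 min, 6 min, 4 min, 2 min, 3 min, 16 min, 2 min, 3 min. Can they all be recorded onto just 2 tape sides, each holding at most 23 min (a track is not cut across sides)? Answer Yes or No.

No

Total = 68 min; ⌈68/23⌉ = 3.
At least 3 tape sides are required, but only 2 are allowed.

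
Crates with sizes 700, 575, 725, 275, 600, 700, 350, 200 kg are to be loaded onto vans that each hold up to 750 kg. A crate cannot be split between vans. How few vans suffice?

7

Total = 725 + 700 + 700 + 600 + 575 + 350 + 275 + 200 = 4125 kg.
Lower bound: ⌈4125/750⌉ = 6 vans.
A packing using 7 vans:
  van 1: 725 = 725
  van 2: 700 = 700
  van 3: 700 = 700
  van 4: 600 = 600
  van 5: 575 = 575
  van 6: 350 + 275 = 625
  van 7: 200 = 200
No arrangement into 6 vans stays within capacity, so 7 is optimal.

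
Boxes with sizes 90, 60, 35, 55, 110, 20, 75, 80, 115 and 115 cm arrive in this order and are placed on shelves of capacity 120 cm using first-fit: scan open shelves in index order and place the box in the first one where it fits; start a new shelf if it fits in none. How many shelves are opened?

8

  90 → shelf 1 (new)  [load 90/120]
  60 → shelf 2 (new)  [load 60/120]
  35 → shelf 2  [load 95/120]
  55 → shelf 3 (new)  [load 55/120]
  110 → shelf 4 (new)  [load 110/120]
  20 → shelf 1  [load 110/120]
  75 → shelf 5 (new)  [load 75/120]
  80 → shelf 6 (new)  [load 80/120]
  115 → shelf 7 (new)  [load 115/120]
  115 → shelf 8 (new)  [load 115/120]
8 shelves opened.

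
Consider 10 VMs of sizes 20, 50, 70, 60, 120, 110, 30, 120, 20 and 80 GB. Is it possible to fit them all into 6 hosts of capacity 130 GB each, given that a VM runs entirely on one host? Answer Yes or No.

Yes

A valid assignment using 6 hosts:
  host 1: 120 = 120
  host 2: 120 = 120
  host 3: 110 + 20 = 130
  host 4: 80 + 50 = 130
  host 5: 70 + 60 = 130
  host 6: 30 + 20 = 50
Every load is within 130 GB, so 6 hosts suffice.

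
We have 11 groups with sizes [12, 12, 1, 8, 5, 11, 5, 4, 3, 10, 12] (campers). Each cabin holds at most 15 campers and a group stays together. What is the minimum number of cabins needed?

Total = 12 + 12 + 12 + 11 + 10 + 8 + 5 + 5 + 4 + 3 + 1 = 83 campers.
Lower bound: ⌈83/15⌉ = 6 cabins.
A packing using 6 cabins:
  cabin 1: 12 + 3 = 15
  cabin 2: 12 + 1 = 13
  cabin 3: 12 = 12
  cabin 4: 11 + 4 = 15
  cabin 5: 10 + 5 = 15
  cabin 6: 8 + 5 = 13
This matches the lower bound, so 6 is optimal.

6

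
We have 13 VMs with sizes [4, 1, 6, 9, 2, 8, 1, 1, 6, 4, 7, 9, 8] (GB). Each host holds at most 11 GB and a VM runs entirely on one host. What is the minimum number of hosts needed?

Total = 9 + 9 + 8 + 8 + 7 + 6 + 6 + 4 + 4 + 2 + 1 + 1 + 1 = 66 GB.
Lower bound: ⌈66/11⌉ = 6 hosts.
Also, 7 VMs each exceed 11/2 GB, and no two of those can share a host, so at least 7 hosts are needed.
A packing using 7 hosts:
  host 1: 9 + 2 = 11
  host 2: 9 + 1 + 1 = 11
  host 3: 8 + 1 = 9
  host 4: 8 = 8
  host 5: 7 + 4 = 11
  host 6: 6 + 4 = 10
  host 7: 6 = 6
This matches the lower bound, so 7 is optimal.

7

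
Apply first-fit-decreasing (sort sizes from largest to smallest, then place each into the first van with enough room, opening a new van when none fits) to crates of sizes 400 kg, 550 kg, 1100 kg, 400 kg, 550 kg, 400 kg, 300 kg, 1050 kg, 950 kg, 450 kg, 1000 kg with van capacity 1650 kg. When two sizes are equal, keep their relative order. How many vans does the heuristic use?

5

Sorted descending: 1100, 1050, 1000, 950, 550, 550, 450, 400, 400, 400, 300.
  1100 → van 1 (new)  [load 1100/1650]
  1050 → van 2 (new)  [load 1050/1650]
  1000 → van 3 (new)  [load 1000/1650]
  950 → van 4 (new)  [load 950/1650]
  550 → van 1  [load 1650/1650]
  550 → van 2  [load 1600/1650]
  450 → van 3  [load 1450/1650]
  400 → van 4  [load 1350/1650]
  400 → van 5 (new)  [load 400/1650]
  400 → van 5  [load 800/1650]
  300 → van 4  [load 1650/1650]
5 vans opened.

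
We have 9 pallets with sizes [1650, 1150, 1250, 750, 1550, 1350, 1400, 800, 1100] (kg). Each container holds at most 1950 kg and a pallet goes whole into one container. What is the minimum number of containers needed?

Total = 1650 + 1550 + 1400 + 1350 + 1250 + 1150 + 1100 + 800 + 750 = 11000 kg.
Lower bound: ⌈11000/1950⌉ = 6 containers.
Also, 7 pallets each exceed 975 kg, and no two of those can share a container, so at least 7 containers are needed.
A packing using 7 containers:
  container 1: 1650 = 1650
  container 2: 1550 = 1550
  container 3: 1400 = 1400
  container 4: 1350 = 1350
  container 5: 1250 = 1250
  container 6: 1150 + 800 = 1950
  container 7: 1100 + 750 = 1850
This matches the lower bound, so 7 is optimal.

7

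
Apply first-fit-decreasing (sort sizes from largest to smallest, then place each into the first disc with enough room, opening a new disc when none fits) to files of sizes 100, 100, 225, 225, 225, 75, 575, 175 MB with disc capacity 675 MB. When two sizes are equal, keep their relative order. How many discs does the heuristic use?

3

Sorted descending: 575, 225, 225, 225, 175, 100, 100, 75.
  575 → disc 1 (new)  [load 575/675]
  225 → disc 2 (new)  [load 225/675]
  225 → disc 2  [load 450/675]
  225 → disc 2  [load 675/675]
  175 → disc 3 (new)  [load 175/675]
  100 → disc 1  [load 675/675]
  100 → disc 3  [load 275/675]
  75 → disc 3  [load 350/675]
3 discs opened.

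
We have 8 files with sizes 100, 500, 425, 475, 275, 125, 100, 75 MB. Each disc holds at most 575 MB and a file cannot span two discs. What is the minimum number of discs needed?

Total = 500 + 475 + 425 + 275 + 125 + 100 + 100 + 75 = 2075 MB.
Lower bound: ⌈2075/575⌉ = 4 discs.
A packing using 4 discs:
  disc 1: 500 + 75 = 575
  disc 2: 475 + 100 = 575
  disc 3: 425 + 125 = 550
  disc 4: 275 + 100 = 375
This matches the lower bound, so 4 is optimal.

4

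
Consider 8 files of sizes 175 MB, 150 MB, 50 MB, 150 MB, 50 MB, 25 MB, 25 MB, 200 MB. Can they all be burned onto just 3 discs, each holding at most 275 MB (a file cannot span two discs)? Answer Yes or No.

No

Total = 825 MB; ⌈825/275⌉ = 3.
4 files each exceed half the capacity and cannot share a disc, forcing at least 4 discs.
At least 4 discs are required, but only 3 are allowed.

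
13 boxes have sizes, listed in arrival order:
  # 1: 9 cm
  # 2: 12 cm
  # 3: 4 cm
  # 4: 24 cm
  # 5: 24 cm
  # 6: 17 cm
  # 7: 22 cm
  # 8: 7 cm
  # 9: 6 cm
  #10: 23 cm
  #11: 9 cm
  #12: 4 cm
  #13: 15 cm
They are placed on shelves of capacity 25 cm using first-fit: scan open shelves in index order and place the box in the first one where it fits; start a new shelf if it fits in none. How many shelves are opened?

8

  9 → shelf 1 (new)  [load 9/25]
  12 → shelf 1  [load 21/25]
  4 → shelf 1  [load 25/25]
  24 → shelf 2 (new)  [load 24/25]
  24 → shelf 3 (new)  [load 24/25]
  17 → shelf 4 (new)  [load 17/25]
  22 → shelf 5 (new)  [load 22/25]
  7 → shelf 4  [load 24/25]
  6 → shelf 6 (new)  [load 6/25]
  23 → shelf 7 (new)  [load 23/25]
  9 → shelf 6  [load 15/25]
  4 → shelf 6  [load 19/25]
  15 → shelf 8 (new)  [load 15/25]
8 shelves opened.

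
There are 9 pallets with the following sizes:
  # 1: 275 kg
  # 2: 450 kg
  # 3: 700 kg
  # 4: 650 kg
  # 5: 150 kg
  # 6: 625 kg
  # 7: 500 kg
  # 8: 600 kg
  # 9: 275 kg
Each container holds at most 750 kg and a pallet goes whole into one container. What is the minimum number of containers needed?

Total = 700 + 650 + 625 + 600 + 500 + 450 + 275 + 275 + 150 = 4225 kg.
Lower bound: ⌈4225/750⌉ = 6 containers.
A packing using 7 containers:
  container 1: 700 = 700
  container 2: 650 = 650
  container 3: 625 = 625
  container 4: 600 + 150 = 750
  container 5: 500 = 500
  container 6: 450 + 275 = 725
  container 7: 275 = 275
No arrangement into 6 containers stays within capacity, so 7 is optimal.

7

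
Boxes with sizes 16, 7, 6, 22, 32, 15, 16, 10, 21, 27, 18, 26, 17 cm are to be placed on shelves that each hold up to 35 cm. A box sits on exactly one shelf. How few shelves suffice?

Total = 32 + 27 + 26 + 22 + 21 + 18 + 17 + 16 + 16 + 15 + 10 + 7 + 6 = 233 cm.
Lower bound: ⌈233/35⌉ = 7 shelves.
A packing using 8 shelves:
  shelf 1: 32 = 32
  shelf 2: 27 + 7 = 34
  shelf 3: 26 + 6 = 32
  shelf 4: 22 + 10 = 32
  shelf 5: 21 = 21
  shelf 6: 18 + 17 = 35
  shelf 7: 16 + 16 = 32
  shelf 8: 15 = 15
No arrangement into 7 shelves stays within capacity, so 8 is optimal.

8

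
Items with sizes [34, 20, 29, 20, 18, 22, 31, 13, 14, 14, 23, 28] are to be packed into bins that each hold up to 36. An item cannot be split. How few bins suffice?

9

Total = 34 + 31 + 29 + 28 + 23 + 22 + 20 + 20 + 18 + 14 + 14 + 13 = 266.
Lower bound: ⌈266/36⌉ = 8 bins.
A packing using 9 bins:
  bin 1: 34 = 34
  bin 2: 31 = 31
  bin 3: 29 = 29
  bin 4: 28 = 28
  bin 5: 23 + 13 = 36
  bin 6: 22 + 14 = 36
  bin 7: 20 + 14 = 34
  bin 8: 20 = 20
  bin 9: 18 = 18
No arrangement into 8 bins stays within capacity, so 9 is optimal.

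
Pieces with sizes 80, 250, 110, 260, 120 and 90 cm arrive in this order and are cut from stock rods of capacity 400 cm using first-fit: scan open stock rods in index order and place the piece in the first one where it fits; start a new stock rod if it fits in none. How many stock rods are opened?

3

  80 → stock rod 1 (new)  [load 80/400]
  250 → stock rod 1  [load 330/400]
  110 → stock rod 2 (new)  [load 110/400]
  260 → stock rod 2  [load 370/400]
  120 → stock rod 3 (new)  [load 120/400]
  90 → stock rod 3  [load 210/400]
3 stock rods opened.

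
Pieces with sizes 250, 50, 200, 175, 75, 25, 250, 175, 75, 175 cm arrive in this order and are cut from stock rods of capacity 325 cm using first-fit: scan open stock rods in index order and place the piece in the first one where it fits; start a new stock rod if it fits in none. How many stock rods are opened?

6

  250 → stock rod 1 (new)  [load 250/325]
  50 → stock rod 1  [load 300/325]
  200 → stock rod 2 (new)  [load 200/325]
  175 → stock rod 3 (new)  [load 175/325]
  75 → stock rod 2  [load 275/325]
  25 → stock rod 1  [load 325/325]
  250 → stock rod 4 (new)  [load 250/325]
  175 → stock rod 5 (new)  [load 175/325]
  75 → stock rod 3  [load 250/325]
  175 → stock rod 6 (new)  [load 175/325]
6 stock rods opened.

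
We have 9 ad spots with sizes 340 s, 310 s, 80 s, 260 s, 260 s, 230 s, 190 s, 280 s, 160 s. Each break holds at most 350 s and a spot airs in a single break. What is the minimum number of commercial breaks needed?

Total = 340 + 310 + 280 + 260 + 260 + 230 + 190 + 160 + 80 = 2110 s.
Lower bound: ⌈2110/350⌉ = 7 commercial breaks.
A packing using 7 commercial breaks:
  break 1: 340 = 340
  break 2: 310 = 310
  break 3: 280 = 280
  break 4: 260 + 80 = 340
  break 5: 260 = 260
  break 6: 230 = 230
  break 7: 190 + 160 = 350
This matches the lower bound, so 7 is optimal.

7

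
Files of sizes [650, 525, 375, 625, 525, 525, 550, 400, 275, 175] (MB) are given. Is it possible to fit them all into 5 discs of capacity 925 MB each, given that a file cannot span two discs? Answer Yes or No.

No

Total = 4625 MB; ⌈4625/925⌉ = 5.
6 files each exceed half the capacity and cannot share a disc, forcing at least 6 discs.
At least 6 discs are required, but only 5 are allowed.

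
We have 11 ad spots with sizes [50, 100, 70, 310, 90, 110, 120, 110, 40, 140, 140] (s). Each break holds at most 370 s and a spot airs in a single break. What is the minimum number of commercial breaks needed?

Total = 310 + 140 + 140 + 120 + 110 + 110 + 100 + 90 + 70 + 50 + 40 = 1280 s.
Lower bound: ⌈1280/370⌉ = 4 commercial breaks.
A packing using 4 commercial breaks:
  break 1: 310 + 50 = 360
  break 2: 140 + 140 + 90 = 370
  break 3: 120 + 110 + 110 = 340
  break 4: 100 + 70 + 40 = 210
This matches the lower bound, so 4 is optimal.

4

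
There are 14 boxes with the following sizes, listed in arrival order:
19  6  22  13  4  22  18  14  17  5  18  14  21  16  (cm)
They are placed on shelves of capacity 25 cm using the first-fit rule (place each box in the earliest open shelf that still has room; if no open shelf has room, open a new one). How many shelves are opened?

11

  19 → shelf 1 (new)  [load 19/25]
  6 → shelf 1  [load 25/25]
  22 → shelf 2 (new)  [load 22/25]
  13 → shelf 3 (new)  [load 13/25]
  4 → shelf 3  [load 17/25]
  22 → shelf 4 (new)  [load 22/25]
  18 → shelf 5 (new)  [load 18/25]
  14 → shelf 6 (new)  [load 14/25]
  17 → shelf 7 (new)  [load 17/25]
  5 → shelf 3  [load 22/25]
  18 → shelf 8 (new)  [load 18/25]
  14 → shelf 9 (new)  [load 14/25]
  21 → shelf 10 (new)  [load 21/25]
  16 → shelf 11 (new)  [load 16/25]
11 shelves opened.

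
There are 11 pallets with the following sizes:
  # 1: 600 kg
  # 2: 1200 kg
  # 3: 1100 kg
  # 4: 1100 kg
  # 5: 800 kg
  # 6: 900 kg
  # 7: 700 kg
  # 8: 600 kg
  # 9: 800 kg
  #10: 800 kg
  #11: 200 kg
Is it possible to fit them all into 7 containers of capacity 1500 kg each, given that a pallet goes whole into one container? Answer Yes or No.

A valid assignment using 7 containers:
  container 1: 1200 + 200 = 1400
  container 2: 1100 = 1100
  container 3: 1100 = 1100
  container 4: 900 + 600 = 1500
  container 5: 800 + 700 = 1500
  container 6: 800 + 600 = 1400
  container 7: 800 = 800
Every load is within 1500 kg, so 7 containers suffice.

Yes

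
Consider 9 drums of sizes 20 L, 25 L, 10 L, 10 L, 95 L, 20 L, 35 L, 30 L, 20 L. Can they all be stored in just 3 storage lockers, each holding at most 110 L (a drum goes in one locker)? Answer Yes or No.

A valid assignment using 3 storage lockers:
  locker 1: 95 + 10 = 105
  locker 2: 35 + 30 + 25 + 20 = 110
  locker 3: 20 + 20 + 10 = 50
Every load is within 110 L, so 3 storage lockers suffice.

Yes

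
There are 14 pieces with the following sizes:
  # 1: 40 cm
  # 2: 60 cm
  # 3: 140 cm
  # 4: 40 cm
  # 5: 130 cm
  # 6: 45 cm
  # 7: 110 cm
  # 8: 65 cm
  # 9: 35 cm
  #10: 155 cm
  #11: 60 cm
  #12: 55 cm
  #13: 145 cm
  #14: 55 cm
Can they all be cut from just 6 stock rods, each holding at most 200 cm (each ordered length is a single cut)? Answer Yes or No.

A valid assignment using 6 stock rods:
  stock rod 1: 155 + 45 = 200
  stock rod 2: 145 + 55 = 200
  stock rod 3: 140 + 60 = 200
  stock rod 4: 130 + 65 = 195
  stock rod 5: 110 + 60 = 170
  stock rod 6: 55 + 40 + 40 + 35 = 170
Every load is within 200 cm, so 6 stock rods suffice.

Yes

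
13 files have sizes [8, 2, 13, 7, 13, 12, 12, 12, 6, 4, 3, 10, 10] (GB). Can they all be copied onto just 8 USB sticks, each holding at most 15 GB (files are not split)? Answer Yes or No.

Total = 112 GB; ⌈112/15⌉ = 8.
The bound of 8 does not rule out 8, but exhaustive search shows no assignment into 8 USB sticks of capacity 15 GB exists — the minimum is 9.

No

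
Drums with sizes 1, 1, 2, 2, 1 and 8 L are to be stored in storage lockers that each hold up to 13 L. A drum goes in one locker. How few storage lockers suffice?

2

Total = 8 + 2 + 2 + 1 + 1 + 1 = 15 L.
Lower bound: ⌈15/13⌉ = 2 storage lockers.
A packing using 2 storage lockers:
  locker 1: 8 + 2 + 2 + 1 = 13
  locker 2: 1 + 1 = 2
This matches the lower bound, so 2 is optimal.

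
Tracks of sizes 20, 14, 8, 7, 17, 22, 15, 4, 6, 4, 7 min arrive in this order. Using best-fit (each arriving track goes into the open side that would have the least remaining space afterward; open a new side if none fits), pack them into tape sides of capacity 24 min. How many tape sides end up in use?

6

  20 → side 1 (new)  [load 20/24]
  14 → side 2 (new)  [load 14/24]
  8 → side 2  [load 22/24]
  7 → side 3 (new)  [load 7/24]
  17 → side 3  [load 24/24]
  22 → side 4 (new)  [load 22/24]
  15 → side 5 (new)  [load 15/24]
  4 → side 1  [load 24/24]
  6 → side 5  [load 21/24]
  4 → side 6 (new)  [load 4/24]
  7 → side 6  [load 11/24]
6 tape sides opened.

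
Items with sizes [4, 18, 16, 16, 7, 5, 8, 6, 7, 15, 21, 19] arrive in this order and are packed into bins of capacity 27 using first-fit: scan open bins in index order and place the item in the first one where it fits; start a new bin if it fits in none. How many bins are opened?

  4 → bin 1 (new)  [load 4/27]
  18 → bin 1  [load 22/27]
  16 → bin 2 (new)  [load 16/27]
  16 → bin 3 (new)  [load 16/27]
  7 → bin 2  [load 23/27]
  5 → bin 1  [load 27/27]
  8 → bin 3  [load 24/27]
  6 → bin 4 (new)  [load 6/27]
  7 → bin 4  [load 13/27]
  15 → bin 5 (new)  [load 15/27]
  21 → bin 6 (new)  [load 21/27]
  19 → bin 7 (new)  [load 19/27]
7 bins opened.

7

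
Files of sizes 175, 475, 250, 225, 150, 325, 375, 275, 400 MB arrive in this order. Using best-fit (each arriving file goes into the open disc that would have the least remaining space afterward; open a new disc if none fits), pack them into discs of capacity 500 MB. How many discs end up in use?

7

  175 → disc 1 (new)  [load 175/500]
  475 → disc 2 (new)  [load 475/500]
  250 → disc 1  [load 425/500]
  225 → disc 3 (new)  [load 225/500]
  150 → disc 3  [load 375/500]
  325 → disc 4 (new)  [load 325/500]
  375 → disc 5 (new)  [load 375/500]
  275 → disc 6 (new)  [load 275/500]
  400 → disc 7 (new)  [load 400/500]
7 discs opened.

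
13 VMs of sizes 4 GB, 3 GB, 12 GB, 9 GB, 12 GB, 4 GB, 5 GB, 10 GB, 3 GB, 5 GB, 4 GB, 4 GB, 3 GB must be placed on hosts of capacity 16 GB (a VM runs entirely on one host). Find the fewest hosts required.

5

Total = 12 + 12 + 10 + 9 + 5 + 5 + 4 + 4 + 4 + 4 + 3 + 3 + 3 = 78 GB.
Lower bound: ⌈78/16⌉ = 5 hosts.
A packing using 5 hosts:
  host 1: 12 + 4 = 16
  host 2: 12 + 4 = 16
  host 3: 10 + 5 = 15
  host 4: 9 + 4 + 3 = 16
  host 5: 5 + 4 + 3 + 3 = 15
This matches the lower bound, so 5 is optimal.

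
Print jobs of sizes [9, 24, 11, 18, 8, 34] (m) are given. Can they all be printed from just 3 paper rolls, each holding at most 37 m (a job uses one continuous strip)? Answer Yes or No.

A valid assignment using 3 paper rolls:
  roll 1: 34 = 34
  roll 2: 24 + 11 = 35
  roll 3: 18 + 9 + 8 = 35
Every load is within 37 m, so 3 paper rolls suffice.

Yes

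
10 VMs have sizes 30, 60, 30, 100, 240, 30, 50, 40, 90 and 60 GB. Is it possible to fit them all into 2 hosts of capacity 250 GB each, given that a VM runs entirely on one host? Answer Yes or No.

Total = 730 GB; ⌈730/250⌉ = 3.
At least 3 hosts are required, but only 2 are allowed.

No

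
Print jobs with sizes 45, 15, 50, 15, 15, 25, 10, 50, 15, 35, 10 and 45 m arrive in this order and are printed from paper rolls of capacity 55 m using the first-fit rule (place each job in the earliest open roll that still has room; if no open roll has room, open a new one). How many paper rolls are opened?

  45 → roll 1 (new)  [load 45/55]
  15 → roll 2 (new)  [load 15/55]
  50 → roll 3 (new)  [load 50/55]
  15 → roll 2  [load 30/55]
  15 → roll 2  [load 45/55]
  25 → roll 4 (new)  [load 25/55]
  10 → roll 1  [load 55/55]
  50 → roll 5 (new)  [load 50/55]
  15 → roll 4  [load 40/55]
  35 → roll 6 (new)  [load 35/55]
  10 → roll 2  [load 55/55]
  45 → roll 7 (new)  [load 45/55]
7 paper rolls opened.

7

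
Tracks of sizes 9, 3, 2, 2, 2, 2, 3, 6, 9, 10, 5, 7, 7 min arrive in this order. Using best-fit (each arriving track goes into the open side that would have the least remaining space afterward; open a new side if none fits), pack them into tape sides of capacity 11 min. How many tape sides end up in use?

  9 → side 1 (new)  [load 9/11]
  3 → side 2 (new)  [load 3/11]
  2 → side 1  [load 11/11]
  2 → side 2  [load 5/11]
  2 → side 2  [load 7/11]
  2 → side 2  [load 9/11]
  3 → side 3 (new)  [load 3/11]
  6 → side 3  [load 9/11]
  9 → side 4 (new)  [load 9/11]
  10 → side 5 (new)  [load 10/11]
  5 → side 6 (new)  [load 5/11]
  7 → side 7 (new)  [load 7/11]
  7 → side 8 (new)  [load 7/11]
8 tape sides opened.

8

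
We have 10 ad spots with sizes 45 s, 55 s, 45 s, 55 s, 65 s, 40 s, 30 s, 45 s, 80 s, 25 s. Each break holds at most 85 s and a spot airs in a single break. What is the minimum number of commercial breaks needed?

7

Total = 80 + 65 + 55 + 55 + 45 + 45 + 45 + 40 + 30 + 25 = 485 s.
Lower bound: ⌈485/85⌉ = 6 commercial breaks.
Also, 7 ad spots each exceed 85/2 s, and no two of those can share a break, so at least 7 commercial breaks are needed.
A packing using 7 commercial breaks:
  break 1: 80 = 80
  break 2: 65 = 65
  break 3: 55 + 30 = 85
  break 4: 55 + 25 = 80
  break 5: 45 + 40 = 85
  break 6: 45 = 45
  break 7: 45 = 45
This matches the lower bound, so 7 is optimal.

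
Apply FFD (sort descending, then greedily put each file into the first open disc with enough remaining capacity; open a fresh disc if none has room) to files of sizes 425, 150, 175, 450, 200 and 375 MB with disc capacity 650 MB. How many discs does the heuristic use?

3

Sorted descending: 450, 425, 375, 200, 175, 150.
  450 → disc 1 (new)  [load 450/650]
  425 → disc 2 (new)  [load 425/650]
  375 → disc 3 (new)  [load 375/650]
  200 → disc 1  [load 650/650]
  175 → disc 2  [load 600/650]
  150 → disc 3  [load 525/650]
3 discs opened.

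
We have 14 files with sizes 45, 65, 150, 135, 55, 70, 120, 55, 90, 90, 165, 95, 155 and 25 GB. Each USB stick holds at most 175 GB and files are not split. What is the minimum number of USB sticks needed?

Total = 165 + 155 + 150 + 135 + 120 + 95 + 90 + 90 + 70 + 65 + 55 + 55 + 45 + 25 = 1315 GB.
Lower bound: ⌈1315/175⌉ = 8 USB sticks.
A packing using 9 USB sticks:
  USB stick 1: 165 = 165
  USB stick 2: 155 = 155
  USB stick 3: 150 + 25 = 175
  USB stick 4: 135 = 135
  USB stick 5: 120 + 55 = 175
  USB stick 6: 95 + 70 = 165
  USB stick 7: 90 + 65 = 155
  USB stick 8: 90 + 55 = 145
  USB stick 9: 45 = 45
No arrangement into 8 USB sticks stays within capacity, so 9 is optimal.

9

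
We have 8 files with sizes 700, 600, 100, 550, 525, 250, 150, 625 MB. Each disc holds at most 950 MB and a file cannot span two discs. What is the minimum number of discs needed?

Total = 700 + 625 + 600 + 550 + 525 + 250 + 150 + 100 = 3500 MB.
Lower bound: ⌈3500/950⌉ = 4 discs.
Also, 5 files each exceed 475 MB, and no two of those can share a disc, so at least 5 discs are needed.
A packing using 5 discs:
  disc 1: 700 + 250 = 950
  disc 2: 625 + 150 + 100 = 875
  disc 3: 600 = 600
  disc 4: 550 = 550
  disc 5: 525 = 525
This matches the lower bound, so 5 is optimal.

5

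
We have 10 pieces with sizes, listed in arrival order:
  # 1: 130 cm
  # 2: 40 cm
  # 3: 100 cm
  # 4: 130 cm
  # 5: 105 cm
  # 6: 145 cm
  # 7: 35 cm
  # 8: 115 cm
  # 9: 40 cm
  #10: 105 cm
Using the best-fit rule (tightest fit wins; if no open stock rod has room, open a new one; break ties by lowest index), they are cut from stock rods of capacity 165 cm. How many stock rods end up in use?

  130 → stock rod 1 (new)  [load 130/165]
  40 → stock rod 2 (new)  [load 40/165]
  100 → stock rod 2  [load 140/165]
  130 → stock rod 3 (new)  [load 130/165]
  105 → stock rod 4 (new)  [load 105/165]
  145 → stock rod 5 (new)  [load 145/165]
  35 → stock rod 1  [load 165/165]
  115 → stock rod 6 (new)  [load 115/165]
  40 → stock rod 6  [load 155/165]
  105 → stock rod 7 (new)  [load 105/165]
7 stock rods opened.

7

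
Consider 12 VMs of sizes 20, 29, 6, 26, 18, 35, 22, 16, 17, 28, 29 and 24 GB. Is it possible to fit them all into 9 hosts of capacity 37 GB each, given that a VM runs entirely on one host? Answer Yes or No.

Yes

A valid assignment using 9 hosts:
  host 1: 35 = 35
  host 2: 29 + 6 = 35
  host 3: 29 = 29
  host 4: 28 = 28
  host 5: 26 = 26
  host 6: 24 = 24
  host 7: 22 = 22
  host 8: 20 + 17 = 37
  host 9: 18 + 16 = 34
Every load is within 37 GB, so 9 hosts suffice.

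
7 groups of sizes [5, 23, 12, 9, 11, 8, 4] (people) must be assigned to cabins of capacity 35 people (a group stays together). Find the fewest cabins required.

Total = 23 + 12 + 11 + 9 + 8 + 5 + 4 = 72 people.
Lower bound: ⌈72/35⌉ = 3 cabins.
A packing using 3 cabins:
  cabin 1: 23 + 12 = 35
  cabin 2: 11 + 9 + 8 + 5 = 33
  cabin 3: 4 = 4
This matches the lower bound, so 3 is optimal.

3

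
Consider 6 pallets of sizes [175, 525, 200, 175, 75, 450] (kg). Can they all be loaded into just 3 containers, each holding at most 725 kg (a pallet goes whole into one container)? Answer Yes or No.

Yes

A valid assignment using 3 containers:
  container 1: 525 + 200 = 725
  container 2: 450 + 175 + 75 = 700
  container 3: 175 = 175
Every load is within 725 kg, so 3 containers suffice.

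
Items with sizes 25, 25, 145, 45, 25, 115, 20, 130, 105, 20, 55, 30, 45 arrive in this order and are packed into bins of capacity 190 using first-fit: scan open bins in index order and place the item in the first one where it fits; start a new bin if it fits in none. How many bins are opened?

  25 → bin 1 (new)  [load 25/190]
  25 → bin 1  [load 50/190]
  145 → bin 2 (new)  [load 145/190]
  45 → bin 1  [load 95/190]
  25 → bin 1  [load 120/190]
  115 → bin 3 (new)  [load 115/190]
  20 → bin 1  [load 140/190]
  130 → bin 4 (new)  [load 130/190]
  105 → bin 5 (new)  [load 105/190]
  20 → bin 1  [load 160/190]
  55 → bin 3  [load 170/190]
  30 → bin 1  [load 190/190]
  45 → bin 2  [load 190/190]
5 bins opened.

5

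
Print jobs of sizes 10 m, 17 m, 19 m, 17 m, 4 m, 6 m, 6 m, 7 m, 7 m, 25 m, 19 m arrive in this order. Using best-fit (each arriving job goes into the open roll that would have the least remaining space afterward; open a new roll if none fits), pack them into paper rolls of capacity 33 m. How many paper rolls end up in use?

  10 → roll 1 (new)  [load 10/33]
  17 → roll 1  [load 27/33]
  19 → roll 2 (new)  [load 19/33]
  17 → roll 3 (new)  [load 17/33]
  4 → roll 1  [load 31/33]
  6 → roll 2  [load 25/33]
  6 → roll 2  [load 31/33]
  7 → roll 3  [load 24/33]
  7 → roll 3  [load 31/33]
  25 → roll 4 (new)  [load 25/33]
  19 → roll 5 (new)  [load 19/33]
5 paper rolls opened.

5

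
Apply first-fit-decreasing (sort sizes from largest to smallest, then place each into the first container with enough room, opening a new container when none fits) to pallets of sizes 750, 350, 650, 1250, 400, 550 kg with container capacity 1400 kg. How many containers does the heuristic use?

Sorted descending: 1250, 750, 650, 550, 400, 350.
  1250 → container 1 (new)  [load 1250/1400]
  750 → container 2 (new)  [load 750/1400]
  650 → container 2  [load 1400/1400]
  550 → container 3 (new)  [load 550/1400]
  400 → container 3  [load 950/1400]
  350 → container 3  [load 1300/1400]
3 containers opened.

3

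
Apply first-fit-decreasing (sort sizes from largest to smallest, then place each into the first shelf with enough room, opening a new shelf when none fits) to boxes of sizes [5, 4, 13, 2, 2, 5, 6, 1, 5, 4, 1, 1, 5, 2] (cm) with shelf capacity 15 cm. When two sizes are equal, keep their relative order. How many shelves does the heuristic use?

4

Sorted descending: 13, 6, 5, 5, 5, 5, 4, 4, 2, 2, 2, 1, 1, 1.
  13 → shelf 1 (new)  [load 13/15]
  6 → shelf 2 (new)  [load 6/15]
  5 → shelf 2  [load 11/15]
  5 → shelf 3 (new)  [load 5/15]
  5 → shelf 3  [load 10/15]
  5 → shelf 3  [load 15/15]
  4 → shelf 2  [load 15/15]
  4 → shelf 4 (new)  [load 4/15]
  2 → shelf 1  [load 15/15]
  2 → shelf 4  [load 6/15]
  2 → shelf 4  [load 8/15]
  1 → shelf 4  [load 9/15]
  1 → shelf 4  [load 10/15]
  1 → shelf 4  [load 11/15]
4 shelves opened.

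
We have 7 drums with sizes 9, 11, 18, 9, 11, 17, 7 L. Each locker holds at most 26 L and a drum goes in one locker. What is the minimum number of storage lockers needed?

Total = 18 + 17 + 11 + 11 + 9 + 9 + 7 = 82 L.
Lower bound: ⌈82/26⌉ = 4 storage lockers.
A packing using 4 storage lockers:
  locker 1: 18 + 7 = 25
  locker 2: 17 + 9 = 26
  locker 3: 11 + 11 = 22
  locker 4: 9 = 9
This matches the lower bound, so 4 is optimal.

4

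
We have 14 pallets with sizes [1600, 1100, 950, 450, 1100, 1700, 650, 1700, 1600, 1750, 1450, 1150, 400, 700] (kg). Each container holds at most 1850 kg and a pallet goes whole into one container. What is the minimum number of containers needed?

10

Total = 1750 + 1700 + 1700 + 1600 + 1600 + 1450 + 1150 + 1100 + 1100 + 950 + 700 + 650 + 450 + 400 = 16300 kg.
Lower bound: ⌈16300/1850⌉ = 9 containers.
Also, 10 pallets each exceed 925 kg, and no two of those can share a container, so at least 10 containers are needed.
A packing using 10 containers:
  container 1: 1750 = 1750
  container 2: 1700 = 1700
  container 3: 1700 = 1700
  container 4: 1600 = 1600
  container 5: 1600 = 1600
  container 6: 1450 + 400 = 1850
  container 7: 1150 + 700 = 1850
  container 8: 1100 + 650 = 1750
  container 9: 1100 + 450 = 1550
  container 10: 950 = 950
This matches the lower bound, so 10 is optimal.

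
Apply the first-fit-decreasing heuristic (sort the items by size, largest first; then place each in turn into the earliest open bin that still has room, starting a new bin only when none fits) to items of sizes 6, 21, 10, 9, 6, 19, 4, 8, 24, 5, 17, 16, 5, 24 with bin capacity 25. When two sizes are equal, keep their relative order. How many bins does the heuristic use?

Sorted descending: 24, 24, 21, 19, 17, 16, 10, 9, 8, 6, 6, 5, 5, 4.
  24 → bin 1 (new)  [load 24/25]
  24 → bin 2 (new)  [load 24/25]
  21 → bin 3 (new)  [load 21/25]
  19 → bin 4 (new)  [load 19/25]
  17 → bin 5 (new)  [load 17/25]
  16 → bin 6 (new)  [load 16/25]
  10 → bin 7 (new)  [load 10/25]
  9 → bin 6  [load 25/25]
  8 → bin 5  [load 25/25]
  6 → bin 4  [load 25/25]
  6 → bin 7  [load 16/25]
  5 → bin 7  [load 21/25]
  5 → bin 8 (new)  [load 5/25]
  4 → bin 3  [load 25/25]
8 bins opened.

8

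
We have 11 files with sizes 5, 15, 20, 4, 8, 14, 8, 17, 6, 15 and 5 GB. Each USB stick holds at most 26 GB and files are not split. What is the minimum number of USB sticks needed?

5

Total = 20 + 17 + 15 + 15 + 14 + 8 + 8 + 6 + 5 + 5 + 4 = 117 GB.
Lower bound: ⌈117/26⌉ = 5 USB sticks.
A packing using 5 USB sticks:
  USB stick 1: 20 + 6 = 26
  USB stick 2: 17 + 8 = 25
  USB stick 3: 15 + 8 = 23
  USB stick 4: 15 + 5 + 5 = 25
  USB stick 5: 14 + 4 = 18
This matches the lower bound, so 5 is optimal.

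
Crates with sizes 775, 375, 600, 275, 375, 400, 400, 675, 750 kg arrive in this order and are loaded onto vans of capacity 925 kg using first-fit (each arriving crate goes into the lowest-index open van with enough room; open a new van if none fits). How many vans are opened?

7

  775 → van 1 (new)  [load 775/925]
  375 → van 2 (new)  [load 375/925]
  600 → van 3 (new)  [load 600/925]
  275 → van 2  [load 650/925]
  375 → van 4 (new)  [load 375/925]
  400 → van 4  [load 775/925]
  400 → van 5 (new)  [load 400/925]
  675 → van 6 (new)  [load 675/925]
  750 → van 7 (new)  [load 750/925]
7 vans opened.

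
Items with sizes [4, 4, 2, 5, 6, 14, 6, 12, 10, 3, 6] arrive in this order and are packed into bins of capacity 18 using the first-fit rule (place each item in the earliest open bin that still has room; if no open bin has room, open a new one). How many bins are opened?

5

  4 → bin 1 (new)  [load 4/18]
  4 → bin 1  [load 8/18]
  2 → bin 1  [load 10/18]
  5 → bin 1  [load 15/18]
  6 → bin 2 (new)  [load 6/18]
  14 → bin 3 (new)  [load 14/18]
  6 → bin 2  [load 12/18]
  12 → bin 4 (new)  [load 12/18]
  10 → bin 5 (new)  [load 10/18]
  3 → bin 1  [load 18/18]
  6 → bin 2  [load 18/18]
5 bins opened.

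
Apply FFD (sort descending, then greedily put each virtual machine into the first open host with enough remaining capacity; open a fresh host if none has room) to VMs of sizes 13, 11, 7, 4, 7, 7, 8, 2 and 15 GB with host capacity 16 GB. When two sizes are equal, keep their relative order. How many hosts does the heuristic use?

5

Sorted descending: 15, 13, 11, 8, 7, 7, 7, 4, 2.
  15 → host 1 (new)  [load 15/16]
  13 → host 2 (new)  [load 13/16]
  11 → host 3 (new)  [load 11/16]
  8 → host 4 (new)  [load 8/16]
  7 → host 4  [load 15/16]
  7 → host 5 (new)  [load 7/16]
  7 → host 5  [load 14/16]
  4 → host 3  [load 15/16]
  2 → host 2  [load 15/16]
5 hosts opened.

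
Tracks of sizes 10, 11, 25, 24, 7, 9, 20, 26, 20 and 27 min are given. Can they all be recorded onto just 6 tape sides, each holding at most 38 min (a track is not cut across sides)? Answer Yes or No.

Yes

A valid assignment using 6 tape sides:
  side 1: 27 + 11 = 38
  side 2: 26 + 10 = 36
  side 3: 25 + 9 = 34
  side 4: 24 + 7 = 31
  side 5: 20 = 20
  side 6: 20 = 20
Every load is within 38 min, so 6 tape sides suffice.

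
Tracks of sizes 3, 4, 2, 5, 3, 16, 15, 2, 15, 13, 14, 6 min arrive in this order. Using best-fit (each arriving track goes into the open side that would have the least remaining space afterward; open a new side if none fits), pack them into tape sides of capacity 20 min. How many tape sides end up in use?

6

  3 → side 1 (new)  [load 3/20]
  4 → side 1  [load 7/20]
  2 → side 1  [load 9/20]
  5 → side 1  [load 14/20]
  3 → side 1  [load 17/20]
  16 → side 2 (new)  [load 16/20]
  15 → side 3 (new)  [load 15/20]
  2 → side 1  [load 19/20]
  15 → side 4 (new)  [load 15/20]
  13 → side 5 (new)  [load 13/20]
  14 → side 6 (new)  [load 14/20]
  6 → side 6  [load 20/20]
6 tape sides opened.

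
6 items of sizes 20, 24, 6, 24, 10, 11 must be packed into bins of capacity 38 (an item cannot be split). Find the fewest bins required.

3

Total = 24 + 24 + 20 + 11 + 10 + 6 = 95.
Lower bound: ⌈95/38⌉ = 3 bins.
A packing using 3 bins:
  bin 1: 24 + 11 = 35
  bin 2: 24 + 10 = 34
  bin 3: 20 + 6 = 26
This matches the lower bound, so 3 is optimal.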